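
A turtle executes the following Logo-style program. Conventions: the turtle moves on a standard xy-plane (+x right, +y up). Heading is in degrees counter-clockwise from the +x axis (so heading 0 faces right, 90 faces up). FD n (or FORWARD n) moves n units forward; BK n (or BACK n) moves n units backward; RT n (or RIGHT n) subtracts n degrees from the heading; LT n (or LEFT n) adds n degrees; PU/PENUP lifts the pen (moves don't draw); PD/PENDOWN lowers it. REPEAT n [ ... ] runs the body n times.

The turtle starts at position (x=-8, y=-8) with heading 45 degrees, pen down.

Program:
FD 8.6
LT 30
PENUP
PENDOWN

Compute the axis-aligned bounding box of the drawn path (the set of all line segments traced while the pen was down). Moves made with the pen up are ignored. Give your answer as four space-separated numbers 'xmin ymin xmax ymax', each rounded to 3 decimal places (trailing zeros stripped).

Executing turtle program step by step:
Start: pos=(-8,-8), heading=45, pen down
FD 8.6: (-8,-8) -> (-1.919,-1.919) [heading=45, draw]
LT 30: heading 45 -> 75
PU: pen up
PD: pen down
Final: pos=(-1.919,-1.919), heading=75, 1 segment(s) drawn

Segment endpoints: x in {-8, -1.919}, y in {-8, -1.919}
xmin=-8, ymin=-8, xmax=-1.919, ymax=-1.919

Answer: -8 -8 -1.919 -1.919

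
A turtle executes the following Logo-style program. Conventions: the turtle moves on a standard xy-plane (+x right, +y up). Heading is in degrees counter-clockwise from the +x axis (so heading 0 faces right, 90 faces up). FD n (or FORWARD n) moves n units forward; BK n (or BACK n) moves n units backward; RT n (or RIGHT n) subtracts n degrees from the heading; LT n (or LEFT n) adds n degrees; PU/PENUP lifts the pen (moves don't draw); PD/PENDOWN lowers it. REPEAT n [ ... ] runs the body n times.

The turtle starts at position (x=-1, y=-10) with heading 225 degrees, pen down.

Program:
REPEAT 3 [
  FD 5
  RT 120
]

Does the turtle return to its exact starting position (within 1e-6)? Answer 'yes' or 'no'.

Answer: yes

Derivation:
Executing turtle program step by step:
Start: pos=(-1,-10), heading=225, pen down
REPEAT 3 [
  -- iteration 1/3 --
  FD 5: (-1,-10) -> (-4.536,-13.536) [heading=225, draw]
  RT 120: heading 225 -> 105
  -- iteration 2/3 --
  FD 5: (-4.536,-13.536) -> (-5.83,-8.706) [heading=105, draw]
  RT 120: heading 105 -> 345
  -- iteration 3/3 --
  FD 5: (-5.83,-8.706) -> (-1,-10) [heading=345, draw]
  RT 120: heading 345 -> 225
]
Final: pos=(-1,-10), heading=225, 3 segment(s) drawn

Start position: (-1, -10)
Final position: (-1, -10)
Distance = 0; < 1e-6 -> CLOSED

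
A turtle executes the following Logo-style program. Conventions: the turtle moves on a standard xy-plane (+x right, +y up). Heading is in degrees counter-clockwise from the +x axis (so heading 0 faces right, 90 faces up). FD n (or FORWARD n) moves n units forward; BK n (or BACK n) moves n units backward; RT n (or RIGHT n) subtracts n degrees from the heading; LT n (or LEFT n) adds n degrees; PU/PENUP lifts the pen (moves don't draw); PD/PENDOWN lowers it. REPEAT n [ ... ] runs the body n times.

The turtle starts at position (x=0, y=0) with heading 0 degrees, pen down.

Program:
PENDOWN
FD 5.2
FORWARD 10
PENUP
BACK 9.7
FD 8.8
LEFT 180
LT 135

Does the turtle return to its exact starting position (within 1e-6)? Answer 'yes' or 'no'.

Answer: no

Derivation:
Executing turtle program step by step:
Start: pos=(0,0), heading=0, pen down
PD: pen down
FD 5.2: (0,0) -> (5.2,0) [heading=0, draw]
FD 10: (5.2,0) -> (15.2,0) [heading=0, draw]
PU: pen up
BK 9.7: (15.2,0) -> (5.5,0) [heading=0, move]
FD 8.8: (5.5,0) -> (14.3,0) [heading=0, move]
LT 180: heading 0 -> 180
LT 135: heading 180 -> 315
Final: pos=(14.3,0), heading=315, 2 segment(s) drawn

Start position: (0, 0)
Final position: (14.3, 0)
Distance = 14.3; >= 1e-6 -> NOT closed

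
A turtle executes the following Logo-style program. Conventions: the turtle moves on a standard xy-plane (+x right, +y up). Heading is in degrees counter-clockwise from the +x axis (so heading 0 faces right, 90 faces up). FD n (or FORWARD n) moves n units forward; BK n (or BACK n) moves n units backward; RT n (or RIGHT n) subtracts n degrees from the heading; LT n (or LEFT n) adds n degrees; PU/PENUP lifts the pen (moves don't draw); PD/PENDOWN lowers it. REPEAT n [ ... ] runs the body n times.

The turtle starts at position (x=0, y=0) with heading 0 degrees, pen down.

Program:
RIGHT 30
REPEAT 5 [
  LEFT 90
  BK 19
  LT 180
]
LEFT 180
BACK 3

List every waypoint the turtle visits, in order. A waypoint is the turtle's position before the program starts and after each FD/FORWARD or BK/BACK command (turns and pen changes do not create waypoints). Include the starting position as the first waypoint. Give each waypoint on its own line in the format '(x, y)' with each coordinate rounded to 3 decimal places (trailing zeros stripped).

Executing turtle program step by step:
Start: pos=(0,0), heading=0, pen down
RT 30: heading 0 -> 330
REPEAT 5 [
  -- iteration 1/5 --
  LT 90: heading 330 -> 60
  BK 19: (0,0) -> (-9.5,-16.454) [heading=60, draw]
  LT 180: heading 60 -> 240
  -- iteration 2/5 --
  LT 90: heading 240 -> 330
  BK 19: (-9.5,-16.454) -> (-25.954,-6.954) [heading=330, draw]
  LT 180: heading 330 -> 150
  -- iteration 3/5 --
  LT 90: heading 150 -> 240
  BK 19: (-25.954,-6.954) -> (-16.454,9.5) [heading=240, draw]
  LT 180: heading 240 -> 60
  -- iteration 4/5 --
  LT 90: heading 60 -> 150
  BK 19: (-16.454,9.5) -> (0,0) [heading=150, draw]
  LT 180: heading 150 -> 330
  -- iteration 5/5 --
  LT 90: heading 330 -> 60
  BK 19: (0,0) -> (-9.5,-16.454) [heading=60, draw]
  LT 180: heading 60 -> 240
]
LT 180: heading 240 -> 60
BK 3: (-9.5,-16.454) -> (-11,-19.053) [heading=60, draw]
Final: pos=(-11,-19.053), heading=60, 6 segment(s) drawn
Waypoints (7 total):
(0, 0)
(-9.5, -16.454)
(-25.954, -6.954)
(-16.454, 9.5)
(0, 0)
(-9.5, -16.454)
(-11, -19.053)

Answer: (0, 0)
(-9.5, -16.454)
(-25.954, -6.954)
(-16.454, 9.5)
(0, 0)
(-9.5, -16.454)
(-11, -19.053)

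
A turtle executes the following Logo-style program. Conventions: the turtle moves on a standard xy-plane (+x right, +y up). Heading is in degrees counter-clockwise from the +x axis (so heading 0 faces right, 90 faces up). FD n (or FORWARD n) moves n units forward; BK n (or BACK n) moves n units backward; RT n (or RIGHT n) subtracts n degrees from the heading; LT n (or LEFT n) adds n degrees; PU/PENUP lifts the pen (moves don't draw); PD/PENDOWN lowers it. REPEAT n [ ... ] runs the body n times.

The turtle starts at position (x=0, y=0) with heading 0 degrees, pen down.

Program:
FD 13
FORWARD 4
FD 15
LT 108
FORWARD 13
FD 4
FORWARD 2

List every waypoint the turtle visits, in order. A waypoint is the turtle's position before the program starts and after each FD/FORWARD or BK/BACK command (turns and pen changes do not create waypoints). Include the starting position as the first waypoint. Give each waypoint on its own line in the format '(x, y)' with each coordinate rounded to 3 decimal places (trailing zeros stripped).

Answer: (0, 0)
(13, 0)
(17, 0)
(32, 0)
(27.983, 12.364)
(26.747, 16.168)
(26.129, 18.07)

Derivation:
Executing turtle program step by step:
Start: pos=(0,0), heading=0, pen down
FD 13: (0,0) -> (13,0) [heading=0, draw]
FD 4: (13,0) -> (17,0) [heading=0, draw]
FD 15: (17,0) -> (32,0) [heading=0, draw]
LT 108: heading 0 -> 108
FD 13: (32,0) -> (27.983,12.364) [heading=108, draw]
FD 4: (27.983,12.364) -> (26.747,16.168) [heading=108, draw]
FD 2: (26.747,16.168) -> (26.129,18.07) [heading=108, draw]
Final: pos=(26.129,18.07), heading=108, 6 segment(s) drawn
Waypoints (7 total):
(0, 0)
(13, 0)
(17, 0)
(32, 0)
(27.983, 12.364)
(26.747, 16.168)
(26.129, 18.07)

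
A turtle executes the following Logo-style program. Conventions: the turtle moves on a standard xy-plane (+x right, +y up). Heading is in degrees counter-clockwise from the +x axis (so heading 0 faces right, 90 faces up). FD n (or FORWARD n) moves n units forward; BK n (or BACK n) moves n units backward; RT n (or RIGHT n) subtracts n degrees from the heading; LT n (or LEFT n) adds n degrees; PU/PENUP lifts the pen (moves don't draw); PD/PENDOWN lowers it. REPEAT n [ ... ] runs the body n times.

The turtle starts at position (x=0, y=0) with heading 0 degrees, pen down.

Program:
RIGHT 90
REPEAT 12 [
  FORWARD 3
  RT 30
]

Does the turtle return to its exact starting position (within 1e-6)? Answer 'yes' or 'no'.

Executing turtle program step by step:
Start: pos=(0,0), heading=0, pen down
RT 90: heading 0 -> 270
REPEAT 12 [
  -- iteration 1/12 --
  FD 3: (0,0) -> (0,-3) [heading=270, draw]
  RT 30: heading 270 -> 240
  -- iteration 2/12 --
  FD 3: (0,-3) -> (-1.5,-5.598) [heading=240, draw]
  RT 30: heading 240 -> 210
  -- iteration 3/12 --
  FD 3: (-1.5,-5.598) -> (-4.098,-7.098) [heading=210, draw]
  RT 30: heading 210 -> 180
  -- iteration 4/12 --
  FD 3: (-4.098,-7.098) -> (-7.098,-7.098) [heading=180, draw]
  RT 30: heading 180 -> 150
  -- iteration 5/12 --
  FD 3: (-7.098,-7.098) -> (-9.696,-5.598) [heading=150, draw]
  RT 30: heading 150 -> 120
  -- iteration 6/12 --
  FD 3: (-9.696,-5.598) -> (-11.196,-3) [heading=120, draw]
  RT 30: heading 120 -> 90
  -- iteration 7/12 --
  FD 3: (-11.196,-3) -> (-11.196,0) [heading=90, draw]
  RT 30: heading 90 -> 60
  -- iteration 8/12 --
  FD 3: (-11.196,0) -> (-9.696,2.598) [heading=60, draw]
  RT 30: heading 60 -> 30
  -- iteration 9/12 --
  FD 3: (-9.696,2.598) -> (-7.098,4.098) [heading=30, draw]
  RT 30: heading 30 -> 0
  -- iteration 10/12 --
  FD 3: (-7.098,4.098) -> (-4.098,4.098) [heading=0, draw]
  RT 30: heading 0 -> 330
  -- iteration 11/12 --
  FD 3: (-4.098,4.098) -> (-1.5,2.598) [heading=330, draw]
  RT 30: heading 330 -> 300
  -- iteration 12/12 --
  FD 3: (-1.5,2.598) -> (0,0) [heading=300, draw]
  RT 30: heading 300 -> 270
]
Final: pos=(0,0), heading=270, 12 segment(s) drawn

Start position: (0, 0)
Final position: (0, 0)
Distance = 0; < 1e-6 -> CLOSED

Answer: yes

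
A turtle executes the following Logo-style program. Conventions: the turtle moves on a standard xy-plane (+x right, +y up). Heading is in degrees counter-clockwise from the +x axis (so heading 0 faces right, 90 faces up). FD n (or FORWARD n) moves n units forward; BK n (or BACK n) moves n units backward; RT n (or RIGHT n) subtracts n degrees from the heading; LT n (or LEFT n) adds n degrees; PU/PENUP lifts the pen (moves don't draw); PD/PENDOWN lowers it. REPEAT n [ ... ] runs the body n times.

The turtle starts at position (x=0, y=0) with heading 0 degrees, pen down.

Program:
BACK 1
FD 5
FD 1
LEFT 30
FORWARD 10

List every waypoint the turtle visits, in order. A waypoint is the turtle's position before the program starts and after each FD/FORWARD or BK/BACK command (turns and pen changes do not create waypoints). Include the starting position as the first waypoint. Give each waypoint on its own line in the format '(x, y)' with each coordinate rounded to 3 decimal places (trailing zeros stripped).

Answer: (0, 0)
(-1, 0)
(4, 0)
(5, 0)
(13.66, 5)

Derivation:
Executing turtle program step by step:
Start: pos=(0,0), heading=0, pen down
BK 1: (0,0) -> (-1,0) [heading=0, draw]
FD 5: (-1,0) -> (4,0) [heading=0, draw]
FD 1: (4,0) -> (5,0) [heading=0, draw]
LT 30: heading 0 -> 30
FD 10: (5,0) -> (13.66,5) [heading=30, draw]
Final: pos=(13.66,5), heading=30, 4 segment(s) drawn
Waypoints (5 total):
(0, 0)
(-1, 0)
(4, 0)
(5, 0)
(13.66, 5)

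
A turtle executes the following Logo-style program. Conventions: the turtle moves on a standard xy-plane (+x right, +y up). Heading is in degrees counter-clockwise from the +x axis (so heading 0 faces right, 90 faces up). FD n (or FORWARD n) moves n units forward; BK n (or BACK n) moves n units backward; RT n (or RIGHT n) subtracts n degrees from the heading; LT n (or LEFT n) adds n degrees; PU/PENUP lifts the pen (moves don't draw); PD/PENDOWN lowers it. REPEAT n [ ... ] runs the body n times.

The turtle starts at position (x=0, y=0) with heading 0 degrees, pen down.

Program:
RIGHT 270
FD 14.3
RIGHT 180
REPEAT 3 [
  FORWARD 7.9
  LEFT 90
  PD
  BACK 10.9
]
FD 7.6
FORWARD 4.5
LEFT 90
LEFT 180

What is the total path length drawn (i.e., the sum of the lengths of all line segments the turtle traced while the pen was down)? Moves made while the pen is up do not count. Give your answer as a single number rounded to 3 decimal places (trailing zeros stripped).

Answer: 82.8

Derivation:
Executing turtle program step by step:
Start: pos=(0,0), heading=0, pen down
RT 270: heading 0 -> 90
FD 14.3: (0,0) -> (0,14.3) [heading=90, draw]
RT 180: heading 90 -> 270
REPEAT 3 [
  -- iteration 1/3 --
  FD 7.9: (0,14.3) -> (0,6.4) [heading=270, draw]
  LT 90: heading 270 -> 0
  PD: pen down
  BK 10.9: (0,6.4) -> (-10.9,6.4) [heading=0, draw]
  -- iteration 2/3 --
  FD 7.9: (-10.9,6.4) -> (-3,6.4) [heading=0, draw]
  LT 90: heading 0 -> 90
  PD: pen down
  BK 10.9: (-3,6.4) -> (-3,-4.5) [heading=90, draw]
  -- iteration 3/3 --
  FD 7.9: (-3,-4.5) -> (-3,3.4) [heading=90, draw]
  LT 90: heading 90 -> 180
  PD: pen down
  BK 10.9: (-3,3.4) -> (7.9,3.4) [heading=180, draw]
]
FD 7.6: (7.9,3.4) -> (0.3,3.4) [heading=180, draw]
FD 4.5: (0.3,3.4) -> (-4.2,3.4) [heading=180, draw]
LT 90: heading 180 -> 270
LT 180: heading 270 -> 90
Final: pos=(-4.2,3.4), heading=90, 9 segment(s) drawn

Segment lengths:
  seg 1: (0,0) -> (0,14.3), length = 14.3
  seg 2: (0,14.3) -> (0,6.4), length = 7.9
  seg 3: (0,6.4) -> (-10.9,6.4), length = 10.9
  seg 4: (-10.9,6.4) -> (-3,6.4), length = 7.9
  seg 5: (-3,6.4) -> (-3,-4.5), length = 10.9
  seg 6: (-3,-4.5) -> (-3,3.4), length = 7.9
  seg 7: (-3,3.4) -> (7.9,3.4), length = 10.9
  seg 8: (7.9,3.4) -> (0.3,3.4), length = 7.6
  seg 9: (0.3,3.4) -> (-4.2,3.4), length = 4.5
Total = 82.8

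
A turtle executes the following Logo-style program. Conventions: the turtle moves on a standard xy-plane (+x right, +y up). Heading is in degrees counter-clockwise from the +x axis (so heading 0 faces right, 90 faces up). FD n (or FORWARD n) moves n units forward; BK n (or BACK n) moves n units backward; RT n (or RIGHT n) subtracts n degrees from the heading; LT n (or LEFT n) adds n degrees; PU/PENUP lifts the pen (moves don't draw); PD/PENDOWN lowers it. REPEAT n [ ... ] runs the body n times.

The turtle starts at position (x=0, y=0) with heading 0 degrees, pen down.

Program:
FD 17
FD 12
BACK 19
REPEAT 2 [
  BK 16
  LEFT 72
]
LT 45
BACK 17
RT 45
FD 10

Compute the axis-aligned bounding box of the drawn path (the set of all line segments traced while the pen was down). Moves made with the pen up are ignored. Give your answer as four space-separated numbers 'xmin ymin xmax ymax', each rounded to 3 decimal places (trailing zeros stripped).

Answer: -10.944 -15.217 29 0

Derivation:
Executing turtle program step by step:
Start: pos=(0,0), heading=0, pen down
FD 17: (0,0) -> (17,0) [heading=0, draw]
FD 12: (17,0) -> (29,0) [heading=0, draw]
BK 19: (29,0) -> (10,0) [heading=0, draw]
REPEAT 2 [
  -- iteration 1/2 --
  BK 16: (10,0) -> (-6,0) [heading=0, draw]
  LT 72: heading 0 -> 72
  -- iteration 2/2 --
  BK 16: (-6,0) -> (-10.944,-15.217) [heading=72, draw]
  LT 72: heading 72 -> 144
]
LT 45: heading 144 -> 189
BK 17: (-10.944,-15.217) -> (5.846,-12.558) [heading=189, draw]
RT 45: heading 189 -> 144
FD 10: (5.846,-12.558) -> (-2.244,-6.68) [heading=144, draw]
Final: pos=(-2.244,-6.68), heading=144, 7 segment(s) drawn

Segment endpoints: x in {-10.944, -6, -2.244, 0, 5.846, 10, 17, 29}, y in {-15.217, -12.558, -6.68, 0}
xmin=-10.944, ymin=-15.217, xmax=29, ymax=0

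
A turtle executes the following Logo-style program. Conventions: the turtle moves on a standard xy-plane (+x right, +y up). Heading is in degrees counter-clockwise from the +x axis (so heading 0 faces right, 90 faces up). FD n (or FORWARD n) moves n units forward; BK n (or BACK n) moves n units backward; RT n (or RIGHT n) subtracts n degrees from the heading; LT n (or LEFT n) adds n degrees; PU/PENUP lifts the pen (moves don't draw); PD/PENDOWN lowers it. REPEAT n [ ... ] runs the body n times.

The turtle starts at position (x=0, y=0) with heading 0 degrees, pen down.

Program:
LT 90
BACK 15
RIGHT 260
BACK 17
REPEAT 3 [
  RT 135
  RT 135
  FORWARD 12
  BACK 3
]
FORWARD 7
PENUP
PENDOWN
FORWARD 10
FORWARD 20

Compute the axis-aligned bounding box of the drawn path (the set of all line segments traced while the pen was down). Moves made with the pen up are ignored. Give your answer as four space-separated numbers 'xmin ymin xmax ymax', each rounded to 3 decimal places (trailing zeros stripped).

Answer: 0 -23.866 30.122 25.953

Derivation:
Executing turtle program step by step:
Start: pos=(0,0), heading=0, pen down
LT 90: heading 0 -> 90
BK 15: (0,0) -> (0,-15) [heading=90, draw]
RT 260: heading 90 -> 190
BK 17: (0,-15) -> (16.742,-12.048) [heading=190, draw]
REPEAT 3 [
  -- iteration 1/3 --
  RT 135: heading 190 -> 55
  RT 135: heading 55 -> 280
  FD 12: (16.742,-12.048) -> (18.826,-23.866) [heading=280, draw]
  BK 3: (18.826,-23.866) -> (18.305,-20.911) [heading=280, draw]
  -- iteration 2/3 --
  RT 135: heading 280 -> 145
  RT 135: heading 145 -> 10
  FD 12: (18.305,-20.911) -> (30.122,-18.827) [heading=10, draw]
  BK 3: (30.122,-18.827) -> (27.168,-19.348) [heading=10, draw]
  -- iteration 3/3 --
  RT 135: heading 10 -> 235
  RT 135: heading 235 -> 100
  FD 12: (27.168,-19.348) -> (25.084,-7.531) [heading=100, draw]
  BK 3: (25.084,-7.531) -> (25.605,-10.485) [heading=100, draw]
]
FD 7: (25.605,-10.485) -> (24.389,-3.591) [heading=100, draw]
PU: pen up
PD: pen down
FD 10: (24.389,-3.591) -> (22.653,6.257) [heading=100, draw]
FD 20: (22.653,6.257) -> (19.18,25.953) [heading=100, draw]
Final: pos=(19.18,25.953), heading=100, 11 segment(s) drawn

Segment endpoints: x in {0, 0, 16.742, 18.305, 18.826, 19.18, 22.653, 24.389, 25.084, 25.605, 27.168, 30.122}, y in {-23.866, -20.911, -19.348, -18.827, -15, -12.048, -10.485, -7.531, -3.591, 0, 6.257, 25.953}
xmin=0, ymin=-23.866, xmax=30.122, ymax=25.953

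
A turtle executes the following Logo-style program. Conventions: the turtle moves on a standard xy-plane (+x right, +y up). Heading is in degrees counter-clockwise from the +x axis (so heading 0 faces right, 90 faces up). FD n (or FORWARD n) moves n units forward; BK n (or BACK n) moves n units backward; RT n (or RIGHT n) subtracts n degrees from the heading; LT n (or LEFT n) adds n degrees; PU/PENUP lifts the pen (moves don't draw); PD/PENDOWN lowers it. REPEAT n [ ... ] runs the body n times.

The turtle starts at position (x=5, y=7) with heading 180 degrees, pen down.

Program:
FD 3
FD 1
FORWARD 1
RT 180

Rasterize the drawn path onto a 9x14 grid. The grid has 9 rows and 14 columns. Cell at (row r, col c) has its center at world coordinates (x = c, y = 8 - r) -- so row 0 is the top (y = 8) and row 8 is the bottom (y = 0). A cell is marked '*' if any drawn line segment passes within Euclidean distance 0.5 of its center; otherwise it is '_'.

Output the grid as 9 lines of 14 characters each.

Answer: ______________
******________
______________
______________
______________
______________
______________
______________
______________

Derivation:
Segment 0: (5,7) -> (2,7)
Segment 1: (2,7) -> (1,7)
Segment 2: (1,7) -> (0,7)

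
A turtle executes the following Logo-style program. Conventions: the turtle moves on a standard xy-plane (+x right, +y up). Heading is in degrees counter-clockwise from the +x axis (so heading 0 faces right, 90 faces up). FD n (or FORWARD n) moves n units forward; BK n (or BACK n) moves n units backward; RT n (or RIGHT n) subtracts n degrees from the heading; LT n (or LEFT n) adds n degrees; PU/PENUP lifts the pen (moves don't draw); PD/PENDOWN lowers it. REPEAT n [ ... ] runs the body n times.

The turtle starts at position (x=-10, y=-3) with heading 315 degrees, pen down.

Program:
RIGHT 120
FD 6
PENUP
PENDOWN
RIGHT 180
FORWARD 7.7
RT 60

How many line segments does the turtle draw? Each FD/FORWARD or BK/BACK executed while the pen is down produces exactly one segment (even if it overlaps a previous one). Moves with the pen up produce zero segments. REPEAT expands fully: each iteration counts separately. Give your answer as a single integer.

Answer: 2

Derivation:
Executing turtle program step by step:
Start: pos=(-10,-3), heading=315, pen down
RT 120: heading 315 -> 195
FD 6: (-10,-3) -> (-15.796,-4.553) [heading=195, draw]
PU: pen up
PD: pen down
RT 180: heading 195 -> 15
FD 7.7: (-15.796,-4.553) -> (-8.358,-2.56) [heading=15, draw]
RT 60: heading 15 -> 315
Final: pos=(-8.358,-2.56), heading=315, 2 segment(s) drawn
Segments drawn: 2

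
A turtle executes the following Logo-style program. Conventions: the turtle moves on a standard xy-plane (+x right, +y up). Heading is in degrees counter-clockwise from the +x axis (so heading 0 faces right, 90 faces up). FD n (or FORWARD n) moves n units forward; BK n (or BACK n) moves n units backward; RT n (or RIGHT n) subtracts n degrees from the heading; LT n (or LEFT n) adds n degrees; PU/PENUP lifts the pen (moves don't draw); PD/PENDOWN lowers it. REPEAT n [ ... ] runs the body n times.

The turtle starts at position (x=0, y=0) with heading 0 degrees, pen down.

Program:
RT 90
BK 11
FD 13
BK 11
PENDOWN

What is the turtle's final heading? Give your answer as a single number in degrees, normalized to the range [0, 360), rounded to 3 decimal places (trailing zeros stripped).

Answer: 270

Derivation:
Executing turtle program step by step:
Start: pos=(0,0), heading=0, pen down
RT 90: heading 0 -> 270
BK 11: (0,0) -> (0,11) [heading=270, draw]
FD 13: (0,11) -> (0,-2) [heading=270, draw]
BK 11: (0,-2) -> (0,9) [heading=270, draw]
PD: pen down
Final: pos=(0,9), heading=270, 3 segment(s) drawn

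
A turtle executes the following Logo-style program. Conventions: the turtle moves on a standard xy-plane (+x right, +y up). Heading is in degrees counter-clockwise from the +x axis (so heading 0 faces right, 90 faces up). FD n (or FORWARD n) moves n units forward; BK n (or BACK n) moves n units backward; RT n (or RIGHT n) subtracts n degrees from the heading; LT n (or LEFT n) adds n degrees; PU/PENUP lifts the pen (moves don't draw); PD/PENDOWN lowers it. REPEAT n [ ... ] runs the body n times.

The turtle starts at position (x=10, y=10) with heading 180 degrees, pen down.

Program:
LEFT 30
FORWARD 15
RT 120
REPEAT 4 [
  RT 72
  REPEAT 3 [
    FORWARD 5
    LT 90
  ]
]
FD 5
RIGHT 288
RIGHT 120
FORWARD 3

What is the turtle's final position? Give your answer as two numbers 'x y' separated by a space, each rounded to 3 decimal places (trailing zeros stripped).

Executing turtle program step by step:
Start: pos=(10,10), heading=180, pen down
LT 30: heading 180 -> 210
FD 15: (10,10) -> (-2.99,2.5) [heading=210, draw]
RT 120: heading 210 -> 90
REPEAT 4 [
  -- iteration 1/4 --
  RT 72: heading 90 -> 18
  REPEAT 3 [
    -- iteration 1/3 --
    FD 5: (-2.99,2.5) -> (1.765,4.045) [heading=18, draw]
    LT 90: heading 18 -> 108
    -- iteration 2/3 --
    FD 5: (1.765,4.045) -> (0.22,8.8) [heading=108, draw]
    LT 90: heading 108 -> 198
    -- iteration 3/3 --
    FD 5: (0.22,8.8) -> (-4.535,7.255) [heading=198, draw]
    LT 90: heading 198 -> 288
  ]
  -- iteration 2/4 --
  RT 72: heading 288 -> 216
  REPEAT 3 [
    -- iteration 1/3 --
    FD 5: (-4.535,7.255) -> (-8.581,4.316) [heading=216, draw]
    LT 90: heading 216 -> 306
    -- iteration 2/3 --
    FD 5: (-8.581,4.316) -> (-5.642,0.271) [heading=306, draw]
    LT 90: heading 306 -> 36
    -- iteration 3/3 --
    FD 5: (-5.642,0.271) -> (-1.597,3.21) [heading=36, draw]
    LT 90: heading 36 -> 126
  ]
  -- iteration 3/4 --
  RT 72: heading 126 -> 54
  REPEAT 3 [
    -- iteration 1/3 --
    FD 5: (-1.597,3.21) -> (1.342,7.255) [heading=54, draw]
    LT 90: heading 54 -> 144
    -- iteration 2/3 --
    FD 5: (1.342,7.255) -> (-2.703,10.194) [heading=144, draw]
    LT 90: heading 144 -> 234
    -- iteration 3/3 --
    FD 5: (-2.703,10.194) -> (-5.642,6.149) [heading=234, draw]
    LT 90: heading 234 -> 324
  ]
  -- iteration 4/4 --
  RT 72: heading 324 -> 252
  REPEAT 3 [
    -- iteration 1/3 --
    FD 5: (-5.642,6.149) -> (-7.187,1.394) [heading=252, draw]
    LT 90: heading 252 -> 342
    -- iteration 2/3 --
    FD 5: (-7.187,1.394) -> (-2.431,-0.151) [heading=342, draw]
    LT 90: heading 342 -> 72
    -- iteration 3/3 --
    FD 5: (-2.431,-0.151) -> (-0.886,4.604) [heading=72, draw]
    LT 90: heading 72 -> 162
  ]
]
FD 5: (-0.886,4.604) -> (-5.642,6.149) [heading=162, draw]
RT 288: heading 162 -> 234
RT 120: heading 234 -> 114
FD 3: (-5.642,6.149) -> (-6.862,8.89) [heading=114, draw]
Final: pos=(-6.862,8.89), heading=114, 15 segment(s) drawn

Answer: -6.862 8.89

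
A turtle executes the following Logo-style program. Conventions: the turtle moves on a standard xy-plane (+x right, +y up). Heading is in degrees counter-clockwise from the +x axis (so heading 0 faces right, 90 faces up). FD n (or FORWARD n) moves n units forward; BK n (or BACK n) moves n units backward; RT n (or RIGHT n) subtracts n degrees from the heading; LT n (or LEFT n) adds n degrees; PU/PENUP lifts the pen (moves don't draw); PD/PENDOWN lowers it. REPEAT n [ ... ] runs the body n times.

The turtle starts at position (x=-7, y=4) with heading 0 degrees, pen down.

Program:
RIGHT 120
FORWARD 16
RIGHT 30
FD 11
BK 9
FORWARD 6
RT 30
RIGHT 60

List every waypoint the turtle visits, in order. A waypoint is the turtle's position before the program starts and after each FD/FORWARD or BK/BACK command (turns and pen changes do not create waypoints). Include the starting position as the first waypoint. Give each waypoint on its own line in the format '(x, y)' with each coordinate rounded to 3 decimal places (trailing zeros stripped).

Executing turtle program step by step:
Start: pos=(-7,4), heading=0, pen down
RT 120: heading 0 -> 240
FD 16: (-7,4) -> (-15,-9.856) [heading=240, draw]
RT 30: heading 240 -> 210
FD 11: (-15,-9.856) -> (-24.526,-15.356) [heading=210, draw]
BK 9: (-24.526,-15.356) -> (-16.732,-10.856) [heading=210, draw]
FD 6: (-16.732,-10.856) -> (-21.928,-13.856) [heading=210, draw]
RT 30: heading 210 -> 180
RT 60: heading 180 -> 120
Final: pos=(-21.928,-13.856), heading=120, 4 segment(s) drawn
Waypoints (5 total):
(-7, 4)
(-15, -9.856)
(-24.526, -15.356)
(-16.732, -10.856)
(-21.928, -13.856)

Answer: (-7, 4)
(-15, -9.856)
(-24.526, -15.356)
(-16.732, -10.856)
(-21.928, -13.856)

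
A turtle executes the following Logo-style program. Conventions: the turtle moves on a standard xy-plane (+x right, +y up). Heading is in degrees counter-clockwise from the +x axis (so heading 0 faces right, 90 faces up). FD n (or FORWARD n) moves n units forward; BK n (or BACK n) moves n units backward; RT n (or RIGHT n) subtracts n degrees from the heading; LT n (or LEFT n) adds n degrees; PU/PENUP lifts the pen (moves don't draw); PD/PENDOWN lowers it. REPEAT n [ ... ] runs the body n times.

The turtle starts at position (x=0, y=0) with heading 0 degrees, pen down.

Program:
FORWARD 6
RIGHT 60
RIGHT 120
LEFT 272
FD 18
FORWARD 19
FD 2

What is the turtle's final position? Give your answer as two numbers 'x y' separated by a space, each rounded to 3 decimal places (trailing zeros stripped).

Executing turtle program step by step:
Start: pos=(0,0), heading=0, pen down
FD 6: (0,0) -> (6,0) [heading=0, draw]
RT 60: heading 0 -> 300
RT 120: heading 300 -> 180
LT 272: heading 180 -> 92
FD 18: (6,0) -> (5.372,17.989) [heading=92, draw]
FD 19: (5.372,17.989) -> (4.709,36.977) [heading=92, draw]
FD 2: (4.709,36.977) -> (4.639,38.976) [heading=92, draw]
Final: pos=(4.639,38.976), heading=92, 4 segment(s) drawn

Answer: 4.639 38.976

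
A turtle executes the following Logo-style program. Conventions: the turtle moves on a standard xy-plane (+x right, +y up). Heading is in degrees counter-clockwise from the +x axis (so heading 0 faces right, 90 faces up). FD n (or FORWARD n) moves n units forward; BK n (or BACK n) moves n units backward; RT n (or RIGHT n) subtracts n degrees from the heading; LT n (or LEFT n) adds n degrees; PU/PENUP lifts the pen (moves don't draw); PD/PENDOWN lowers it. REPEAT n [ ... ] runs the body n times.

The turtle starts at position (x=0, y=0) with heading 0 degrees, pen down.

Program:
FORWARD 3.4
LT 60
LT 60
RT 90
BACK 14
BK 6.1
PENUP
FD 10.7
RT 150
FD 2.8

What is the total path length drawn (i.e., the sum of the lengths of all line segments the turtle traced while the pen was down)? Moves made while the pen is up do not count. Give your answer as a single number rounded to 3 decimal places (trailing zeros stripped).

Answer: 23.5

Derivation:
Executing turtle program step by step:
Start: pos=(0,0), heading=0, pen down
FD 3.4: (0,0) -> (3.4,0) [heading=0, draw]
LT 60: heading 0 -> 60
LT 60: heading 60 -> 120
RT 90: heading 120 -> 30
BK 14: (3.4,0) -> (-8.724,-7) [heading=30, draw]
BK 6.1: (-8.724,-7) -> (-14.007,-10.05) [heading=30, draw]
PU: pen up
FD 10.7: (-14.007,-10.05) -> (-4.741,-4.7) [heading=30, move]
RT 150: heading 30 -> 240
FD 2.8: (-4.741,-4.7) -> (-6.141,-7.125) [heading=240, move]
Final: pos=(-6.141,-7.125), heading=240, 3 segment(s) drawn

Segment lengths:
  seg 1: (0,0) -> (3.4,0), length = 3.4
  seg 2: (3.4,0) -> (-8.724,-7), length = 14
  seg 3: (-8.724,-7) -> (-14.007,-10.05), length = 6.1
Total = 23.5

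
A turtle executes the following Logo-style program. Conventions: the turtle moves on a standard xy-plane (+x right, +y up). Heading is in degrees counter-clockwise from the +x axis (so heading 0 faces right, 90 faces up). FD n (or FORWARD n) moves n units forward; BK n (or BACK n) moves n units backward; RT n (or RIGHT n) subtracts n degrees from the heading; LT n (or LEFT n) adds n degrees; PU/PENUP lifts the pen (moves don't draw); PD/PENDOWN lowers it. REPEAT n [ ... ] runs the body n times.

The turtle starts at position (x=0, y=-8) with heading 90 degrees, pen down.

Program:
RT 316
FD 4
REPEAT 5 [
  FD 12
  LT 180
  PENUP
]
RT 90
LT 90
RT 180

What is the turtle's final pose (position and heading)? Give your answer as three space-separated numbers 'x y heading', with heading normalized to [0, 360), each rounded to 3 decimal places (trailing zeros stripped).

Executing turtle program step by step:
Start: pos=(0,-8), heading=90, pen down
RT 316: heading 90 -> 134
FD 4: (0,-8) -> (-2.779,-5.123) [heading=134, draw]
REPEAT 5 [
  -- iteration 1/5 --
  FD 12: (-2.779,-5.123) -> (-11.115,3.509) [heading=134, draw]
  LT 180: heading 134 -> 314
  PU: pen up
  -- iteration 2/5 --
  FD 12: (-11.115,3.509) -> (-2.779,-5.123) [heading=314, move]
  LT 180: heading 314 -> 134
  PU: pen up
  -- iteration 3/5 --
  FD 12: (-2.779,-5.123) -> (-11.115,3.509) [heading=134, move]
  LT 180: heading 134 -> 314
  PU: pen up
  -- iteration 4/5 --
  FD 12: (-11.115,3.509) -> (-2.779,-5.123) [heading=314, move]
  LT 180: heading 314 -> 134
  PU: pen up
  -- iteration 5/5 --
  FD 12: (-2.779,-5.123) -> (-11.115,3.509) [heading=134, move]
  LT 180: heading 134 -> 314
  PU: pen up
]
RT 90: heading 314 -> 224
LT 90: heading 224 -> 314
RT 180: heading 314 -> 134
Final: pos=(-11.115,3.509), heading=134, 2 segment(s) drawn

Answer: -11.115 3.509 134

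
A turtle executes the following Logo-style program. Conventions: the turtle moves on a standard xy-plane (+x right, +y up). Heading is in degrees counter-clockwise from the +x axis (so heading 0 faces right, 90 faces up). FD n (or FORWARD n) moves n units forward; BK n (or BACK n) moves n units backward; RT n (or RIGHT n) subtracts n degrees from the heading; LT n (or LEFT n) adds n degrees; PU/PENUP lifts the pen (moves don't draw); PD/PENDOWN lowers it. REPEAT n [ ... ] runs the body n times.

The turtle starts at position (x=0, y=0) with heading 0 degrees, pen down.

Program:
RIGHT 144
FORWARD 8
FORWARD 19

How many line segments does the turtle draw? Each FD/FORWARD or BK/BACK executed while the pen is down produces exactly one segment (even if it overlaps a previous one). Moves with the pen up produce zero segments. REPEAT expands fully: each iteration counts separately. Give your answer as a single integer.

Answer: 2

Derivation:
Executing turtle program step by step:
Start: pos=(0,0), heading=0, pen down
RT 144: heading 0 -> 216
FD 8: (0,0) -> (-6.472,-4.702) [heading=216, draw]
FD 19: (-6.472,-4.702) -> (-21.843,-15.87) [heading=216, draw]
Final: pos=(-21.843,-15.87), heading=216, 2 segment(s) drawn
Segments drawn: 2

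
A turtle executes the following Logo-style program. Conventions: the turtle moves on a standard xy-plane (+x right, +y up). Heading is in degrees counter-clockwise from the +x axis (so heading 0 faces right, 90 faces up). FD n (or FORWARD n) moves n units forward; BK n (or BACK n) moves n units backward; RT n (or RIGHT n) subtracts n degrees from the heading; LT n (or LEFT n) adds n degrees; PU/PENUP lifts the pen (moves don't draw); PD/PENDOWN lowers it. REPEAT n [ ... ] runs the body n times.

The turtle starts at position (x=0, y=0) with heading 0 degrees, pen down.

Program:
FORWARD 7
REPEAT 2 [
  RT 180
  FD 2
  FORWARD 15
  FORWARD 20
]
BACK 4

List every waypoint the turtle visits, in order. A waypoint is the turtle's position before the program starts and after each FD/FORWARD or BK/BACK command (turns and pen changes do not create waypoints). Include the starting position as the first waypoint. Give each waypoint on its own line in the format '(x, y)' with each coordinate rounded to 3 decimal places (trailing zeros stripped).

Answer: (0, 0)
(7, 0)
(5, 0)
(-10, 0)
(-30, 0)
(-28, 0)
(-13, 0)
(7, 0)
(3, 0)

Derivation:
Executing turtle program step by step:
Start: pos=(0,0), heading=0, pen down
FD 7: (0,0) -> (7,0) [heading=0, draw]
REPEAT 2 [
  -- iteration 1/2 --
  RT 180: heading 0 -> 180
  FD 2: (7,0) -> (5,0) [heading=180, draw]
  FD 15: (5,0) -> (-10,0) [heading=180, draw]
  FD 20: (-10,0) -> (-30,0) [heading=180, draw]
  -- iteration 2/2 --
  RT 180: heading 180 -> 0
  FD 2: (-30,0) -> (-28,0) [heading=0, draw]
  FD 15: (-28,0) -> (-13,0) [heading=0, draw]
  FD 20: (-13,0) -> (7,0) [heading=0, draw]
]
BK 4: (7,0) -> (3,0) [heading=0, draw]
Final: pos=(3,0), heading=0, 8 segment(s) drawn
Waypoints (9 total):
(0, 0)
(7, 0)
(5, 0)
(-10, 0)
(-30, 0)
(-28, 0)
(-13, 0)
(7, 0)
(3, 0)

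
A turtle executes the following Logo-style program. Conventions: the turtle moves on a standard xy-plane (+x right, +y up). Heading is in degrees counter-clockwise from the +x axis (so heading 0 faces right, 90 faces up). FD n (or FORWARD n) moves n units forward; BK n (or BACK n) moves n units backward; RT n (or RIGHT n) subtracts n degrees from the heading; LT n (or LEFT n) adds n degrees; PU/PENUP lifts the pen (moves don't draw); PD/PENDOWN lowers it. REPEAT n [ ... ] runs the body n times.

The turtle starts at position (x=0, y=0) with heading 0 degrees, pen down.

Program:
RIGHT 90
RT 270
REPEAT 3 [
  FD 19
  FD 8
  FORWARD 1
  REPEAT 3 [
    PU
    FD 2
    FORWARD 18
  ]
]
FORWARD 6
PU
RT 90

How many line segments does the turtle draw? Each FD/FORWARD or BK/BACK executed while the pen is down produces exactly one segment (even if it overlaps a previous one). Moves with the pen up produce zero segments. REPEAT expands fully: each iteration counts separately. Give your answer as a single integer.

Answer: 3

Derivation:
Executing turtle program step by step:
Start: pos=(0,0), heading=0, pen down
RT 90: heading 0 -> 270
RT 270: heading 270 -> 0
REPEAT 3 [
  -- iteration 1/3 --
  FD 19: (0,0) -> (19,0) [heading=0, draw]
  FD 8: (19,0) -> (27,0) [heading=0, draw]
  FD 1: (27,0) -> (28,0) [heading=0, draw]
  REPEAT 3 [
    -- iteration 1/3 --
    PU: pen up
    FD 2: (28,0) -> (30,0) [heading=0, move]
    FD 18: (30,0) -> (48,0) [heading=0, move]
    -- iteration 2/3 --
    PU: pen up
    FD 2: (48,0) -> (50,0) [heading=0, move]
    FD 18: (50,0) -> (68,0) [heading=0, move]
    -- iteration 3/3 --
    PU: pen up
    FD 2: (68,0) -> (70,0) [heading=0, move]
    FD 18: (70,0) -> (88,0) [heading=0, move]
  ]
  -- iteration 2/3 --
  FD 19: (88,0) -> (107,0) [heading=0, move]
  FD 8: (107,0) -> (115,0) [heading=0, move]
  FD 1: (115,0) -> (116,0) [heading=0, move]
  REPEAT 3 [
    -- iteration 1/3 --
    PU: pen up
    FD 2: (116,0) -> (118,0) [heading=0, move]
    FD 18: (118,0) -> (136,0) [heading=0, move]
    -- iteration 2/3 --
    PU: pen up
    FD 2: (136,0) -> (138,0) [heading=0, move]
    FD 18: (138,0) -> (156,0) [heading=0, move]
    -- iteration 3/3 --
    PU: pen up
    FD 2: (156,0) -> (158,0) [heading=0, move]
    FD 18: (158,0) -> (176,0) [heading=0, move]
  ]
  -- iteration 3/3 --
  FD 19: (176,0) -> (195,0) [heading=0, move]
  FD 8: (195,0) -> (203,0) [heading=0, move]
  FD 1: (203,0) -> (204,0) [heading=0, move]
  REPEAT 3 [
    -- iteration 1/3 --
    PU: pen up
    FD 2: (204,0) -> (206,0) [heading=0, move]
    FD 18: (206,0) -> (224,0) [heading=0, move]
    -- iteration 2/3 --
    PU: pen up
    FD 2: (224,0) -> (226,0) [heading=0, move]
    FD 18: (226,0) -> (244,0) [heading=0, move]
    -- iteration 3/3 --
    PU: pen up
    FD 2: (244,0) -> (246,0) [heading=0, move]
    FD 18: (246,0) -> (264,0) [heading=0, move]
  ]
]
FD 6: (264,0) -> (270,0) [heading=0, move]
PU: pen up
RT 90: heading 0 -> 270
Final: pos=(270,0), heading=270, 3 segment(s) drawn
Segments drawn: 3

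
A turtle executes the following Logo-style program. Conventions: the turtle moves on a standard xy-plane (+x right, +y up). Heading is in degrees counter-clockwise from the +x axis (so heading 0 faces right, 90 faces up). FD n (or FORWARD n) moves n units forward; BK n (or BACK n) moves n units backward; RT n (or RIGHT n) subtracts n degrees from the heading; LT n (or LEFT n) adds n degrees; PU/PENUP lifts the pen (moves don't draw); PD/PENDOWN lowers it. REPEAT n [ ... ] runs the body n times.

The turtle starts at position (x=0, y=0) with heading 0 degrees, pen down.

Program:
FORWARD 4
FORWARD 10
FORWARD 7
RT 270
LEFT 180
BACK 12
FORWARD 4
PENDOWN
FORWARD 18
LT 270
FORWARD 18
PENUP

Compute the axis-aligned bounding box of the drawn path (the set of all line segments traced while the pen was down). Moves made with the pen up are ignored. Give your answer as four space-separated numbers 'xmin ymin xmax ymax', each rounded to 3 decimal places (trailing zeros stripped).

Answer: 0 -10 21 12

Derivation:
Executing turtle program step by step:
Start: pos=(0,0), heading=0, pen down
FD 4: (0,0) -> (4,0) [heading=0, draw]
FD 10: (4,0) -> (14,0) [heading=0, draw]
FD 7: (14,0) -> (21,0) [heading=0, draw]
RT 270: heading 0 -> 90
LT 180: heading 90 -> 270
BK 12: (21,0) -> (21,12) [heading=270, draw]
FD 4: (21,12) -> (21,8) [heading=270, draw]
PD: pen down
FD 18: (21,8) -> (21,-10) [heading=270, draw]
LT 270: heading 270 -> 180
FD 18: (21,-10) -> (3,-10) [heading=180, draw]
PU: pen up
Final: pos=(3,-10), heading=180, 7 segment(s) drawn

Segment endpoints: x in {0, 3, 4, 14, 21}, y in {-10, -10, 0, 8, 12}
xmin=0, ymin=-10, xmax=21, ymax=12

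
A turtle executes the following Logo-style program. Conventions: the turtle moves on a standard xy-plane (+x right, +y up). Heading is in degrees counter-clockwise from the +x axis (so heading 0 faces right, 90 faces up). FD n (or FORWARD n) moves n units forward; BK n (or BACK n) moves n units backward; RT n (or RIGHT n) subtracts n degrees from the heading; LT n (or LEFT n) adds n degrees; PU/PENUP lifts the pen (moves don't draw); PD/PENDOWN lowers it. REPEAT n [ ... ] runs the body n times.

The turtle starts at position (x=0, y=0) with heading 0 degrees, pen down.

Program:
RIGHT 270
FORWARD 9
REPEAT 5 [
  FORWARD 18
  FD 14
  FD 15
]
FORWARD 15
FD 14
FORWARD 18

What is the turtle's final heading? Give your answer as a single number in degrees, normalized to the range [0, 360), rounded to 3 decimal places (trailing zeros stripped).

Answer: 90

Derivation:
Executing turtle program step by step:
Start: pos=(0,0), heading=0, pen down
RT 270: heading 0 -> 90
FD 9: (0,0) -> (0,9) [heading=90, draw]
REPEAT 5 [
  -- iteration 1/5 --
  FD 18: (0,9) -> (0,27) [heading=90, draw]
  FD 14: (0,27) -> (0,41) [heading=90, draw]
  FD 15: (0,41) -> (0,56) [heading=90, draw]
  -- iteration 2/5 --
  FD 18: (0,56) -> (0,74) [heading=90, draw]
  FD 14: (0,74) -> (0,88) [heading=90, draw]
  FD 15: (0,88) -> (0,103) [heading=90, draw]
  -- iteration 3/5 --
  FD 18: (0,103) -> (0,121) [heading=90, draw]
  FD 14: (0,121) -> (0,135) [heading=90, draw]
  FD 15: (0,135) -> (0,150) [heading=90, draw]
  -- iteration 4/5 --
  FD 18: (0,150) -> (0,168) [heading=90, draw]
  FD 14: (0,168) -> (0,182) [heading=90, draw]
  FD 15: (0,182) -> (0,197) [heading=90, draw]
  -- iteration 5/5 --
  FD 18: (0,197) -> (0,215) [heading=90, draw]
  FD 14: (0,215) -> (0,229) [heading=90, draw]
  FD 15: (0,229) -> (0,244) [heading=90, draw]
]
FD 15: (0,244) -> (0,259) [heading=90, draw]
FD 14: (0,259) -> (0,273) [heading=90, draw]
FD 18: (0,273) -> (0,291) [heading=90, draw]
Final: pos=(0,291), heading=90, 19 segment(s) drawn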